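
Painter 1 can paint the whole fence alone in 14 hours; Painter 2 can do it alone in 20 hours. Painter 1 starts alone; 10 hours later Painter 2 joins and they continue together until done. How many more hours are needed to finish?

40/17 hours

In 10 hours Painter 1 does 10/14 = 5/7 of the job, leaving 2/7.
Painter 1 and Painter 2 together work at 17/140 per hour, so finishing takes 2/7 ÷ 17/140 = 40/17 hours.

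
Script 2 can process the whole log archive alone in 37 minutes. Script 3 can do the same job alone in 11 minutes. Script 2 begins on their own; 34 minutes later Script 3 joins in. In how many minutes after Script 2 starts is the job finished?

555/16 minutes

In the first 34 minutes Script 2 alone does 34/37 of the job, leaving 3/37.
Once everyone is working, combined rate: 1/37 + 1/11 = (11 + 37)/407 = 48/407 per minute.
Remaining 3/37 at 48/407 per minute takes 11/16 minutes.
Total from the start = 34 + 11/16 = 555/16 minutes.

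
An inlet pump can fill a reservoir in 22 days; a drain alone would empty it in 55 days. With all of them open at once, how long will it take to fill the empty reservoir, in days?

Net rate = 1/22 − 1/55 = (5 − 2)/110 = 3/110 per day.
Filling time = 1 ÷ (3/110) = 110/3 days.

110/3 days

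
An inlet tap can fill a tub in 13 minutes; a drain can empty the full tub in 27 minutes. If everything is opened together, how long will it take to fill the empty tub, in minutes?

Net rate = 1/13 − 1/27 = (27 − 13)/351 = 14/351 per minute.
Filling time = 1 ÷ (14/351) = 351/14 minutes.

351/14 minutes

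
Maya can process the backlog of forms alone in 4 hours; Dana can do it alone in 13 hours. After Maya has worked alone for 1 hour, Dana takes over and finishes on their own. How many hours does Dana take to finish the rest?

39/4 hours

In 1 hour Maya does 1/4 of the job, leaving 3/4.
Dana works at 1/13 per hour, so finishing takes 3/4 ÷ 1/13 = 39/4 hours.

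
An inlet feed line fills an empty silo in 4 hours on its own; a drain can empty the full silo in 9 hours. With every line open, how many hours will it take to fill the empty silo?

Net rate = 1/4 − 1/9 = (9 − 4)/36 = 5/36 per hour.
Filling time = 1 ÷ (5/36) = 36/5 hours.

36/5 hours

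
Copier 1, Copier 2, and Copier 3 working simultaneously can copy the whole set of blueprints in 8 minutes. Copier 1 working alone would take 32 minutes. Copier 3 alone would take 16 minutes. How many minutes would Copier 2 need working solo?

Combined rate is 1/8 per minute.
Known contribution: 1/32 + 1/16 = (1 + 2)/32 = 3/32 per minute.
So Copier 2's rate is 1/8 − 3/32 = 1/32, meaning 32 minutes alone.

32 minutes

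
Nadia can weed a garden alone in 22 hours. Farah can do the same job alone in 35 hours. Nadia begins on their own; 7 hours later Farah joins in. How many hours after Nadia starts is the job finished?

308/19 hours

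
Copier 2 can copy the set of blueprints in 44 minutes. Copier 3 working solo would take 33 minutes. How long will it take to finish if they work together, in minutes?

With two workers the combined time is the product over the sum: 44·33/(44+33) = 1452/77 = 132/7 minutes.

132/7 minutes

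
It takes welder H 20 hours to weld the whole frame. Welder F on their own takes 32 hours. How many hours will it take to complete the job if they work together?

160/13 hours

With two workers the combined time is the product over the sum: 20·32/(20+32) = 640/52 = 160/13 hours.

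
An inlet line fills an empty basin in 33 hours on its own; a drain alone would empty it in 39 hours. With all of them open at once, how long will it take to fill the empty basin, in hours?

429/2 hours

Net rate = 1/33 − 1/39 = (13 − 11)/429 = 2/429 per hour.
Filling time = 1 ÷ (2/429) = 429/2 hours.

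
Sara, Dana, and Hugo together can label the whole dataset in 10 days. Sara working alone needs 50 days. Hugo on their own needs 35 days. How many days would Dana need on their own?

175/9 days

Combined rate is 1/10 per day.
Known contribution: 1/50 + 1/35 = (7 + 10)/350 = 17/350 per day.
So Dana's rate is 1/10 − 17/350 = 9/175, meaning 175/9 days alone.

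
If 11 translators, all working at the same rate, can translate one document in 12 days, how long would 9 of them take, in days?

44/3 days

Total work is 11·12 = 132 translator-days.
With 9 translators: 132/9 = 44/3 days.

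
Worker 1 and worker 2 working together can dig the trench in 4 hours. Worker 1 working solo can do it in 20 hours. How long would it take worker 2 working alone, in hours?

Combined rate is 1/4 per hour.
Known contribution: 1/20 per hour.
So worker 2's rate is 1/4 − 1/20 = 1/5, meaning 5 hours alone.

5 hours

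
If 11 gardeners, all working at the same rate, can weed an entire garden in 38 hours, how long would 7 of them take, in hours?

418/7 hours

Total work is 11·38 = 418 gardener-hours.
With 7 gardeners: 418/7 hours.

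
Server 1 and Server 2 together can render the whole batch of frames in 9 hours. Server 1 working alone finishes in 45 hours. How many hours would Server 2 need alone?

Combined rate is 1/9 per hour.
Known contribution: 1/45 per hour.
So Server 2's rate is 1/9 − 1/45 = 4/45, meaning 45/4 hours alone.

45/4 hours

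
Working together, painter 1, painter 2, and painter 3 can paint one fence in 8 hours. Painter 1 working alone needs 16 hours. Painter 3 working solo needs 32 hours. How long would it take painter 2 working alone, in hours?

32 hours

Combined rate is 1/8 per hour.
Known contribution: 1/16 + 1/32 = (2 + 1)/32 = 3/32 per hour.
So painter 2's rate is 1/8 − 3/32 = 1/32, meaning 32 hours alone.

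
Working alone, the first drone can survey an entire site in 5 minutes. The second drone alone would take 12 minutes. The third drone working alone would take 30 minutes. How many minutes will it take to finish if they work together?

Combined rate: 1/5 + 1/12 + 1/30 = (12 + 5 + 2)/60 = 19/60 per minute.
Time = 1 ÷ (19/60) = 60/19 minutes.

60/19 minutes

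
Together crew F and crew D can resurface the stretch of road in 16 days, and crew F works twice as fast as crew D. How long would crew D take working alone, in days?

Let crew D's rate be r; then crew F's rate is 2r, so together (2 + 1)r = 3r = 1/16.
Thus r = 1/48 per day.
Crew D alone: 48 days; crew F alone: 24 days.

48 days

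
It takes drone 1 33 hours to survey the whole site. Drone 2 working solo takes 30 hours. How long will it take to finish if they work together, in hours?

Combined rate: 1/33 + 1/30 = (10 + 11)/330 = 21/330 = 7/110 per hour.
Time = 1 ÷ (7/110) = 110/7 hours.

110/7 hours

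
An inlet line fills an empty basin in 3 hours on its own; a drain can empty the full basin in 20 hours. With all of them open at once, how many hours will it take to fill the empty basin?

60/17 hours

Net rate = 1/3 − 1/20 = (20 − 3)/60 = 17/60 per hour.
Filling time = 1 ÷ (17/60) = 60/17 hours.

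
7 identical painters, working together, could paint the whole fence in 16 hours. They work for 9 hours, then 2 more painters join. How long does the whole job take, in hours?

One painter does 1/112 of the job per hour.
After 9 hours with 7 painters, 9/16 is done (7/16 left).
With 9 painters the rate is 9/112, so the rest takes 7/16 ÷ 9/112 = 49/9 hours.
Total = 9 + 49/9 = 130/9 hours.

130/9 hours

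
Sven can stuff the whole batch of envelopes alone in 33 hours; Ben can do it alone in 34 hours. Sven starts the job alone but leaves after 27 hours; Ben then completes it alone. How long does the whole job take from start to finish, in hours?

365/11 hours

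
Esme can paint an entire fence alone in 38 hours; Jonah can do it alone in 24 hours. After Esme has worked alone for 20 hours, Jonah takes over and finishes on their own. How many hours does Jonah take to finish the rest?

216/19 hours

In 20 hours Esme does 20/38 = 10/19 of the job, leaving 9/19.
Jonah works at 1/24 per hour, so finishing takes 9/19 ÷ 1/24 = 216/19 hours.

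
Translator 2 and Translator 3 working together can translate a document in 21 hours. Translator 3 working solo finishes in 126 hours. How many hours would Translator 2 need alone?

126/5 hours

Combined rate is 1/21 per hour.
Known contribution: 1/126 per hour.
So Translator 2's rate is 1/21 − 1/126 = 5/126, meaning 126/5 hours alone.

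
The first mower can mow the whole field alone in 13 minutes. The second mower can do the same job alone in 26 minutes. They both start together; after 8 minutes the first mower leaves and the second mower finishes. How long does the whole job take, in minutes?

10 minutes

In the first 8 minutes the combined rate is 3/26, so 12/13 of the job is done, leaving 1/13.
After the first mower leaves the rate is 1/26 per minute; the remaining 1/13 takes 2 minutes.
Total = 8 + 2 = 10 minutes.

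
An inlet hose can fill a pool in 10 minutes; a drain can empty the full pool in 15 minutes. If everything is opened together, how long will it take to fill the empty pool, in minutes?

30 minutes

Net rate = 1/10 − 1/15 = (3 − 2)/30 = 1/30 per minute.
Filling time = 1 ÷ (1/30) = 30 minutes.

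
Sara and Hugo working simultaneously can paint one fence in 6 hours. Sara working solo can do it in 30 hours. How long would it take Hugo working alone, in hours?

Combined rate is 1/6 per hour.
Known contribution: 1/30 per hour.
So Hugo's rate is 1/6 − 1/30 = 2/15, meaning 15/2 hours alone.

15/2 hours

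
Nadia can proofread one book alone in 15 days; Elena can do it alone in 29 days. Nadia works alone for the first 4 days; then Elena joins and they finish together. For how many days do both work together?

In 4 days Nadia does 4/15 of the job, leaving 11/15.
Nadia and Elena together work at 44/435 per day, so finishing takes 11/15 ÷ 44/435 = 29/4 days.

29/4 days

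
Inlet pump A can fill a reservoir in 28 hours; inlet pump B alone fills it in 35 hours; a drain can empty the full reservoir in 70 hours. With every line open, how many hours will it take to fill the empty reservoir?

Net rate = 1/28 + 1/35 − 1/70 = (5 + 4 − 2)/140 = 7/140 = 1/20 per hour.
Filling time = 1 ÷ (1/20) = 20 hours.

20 hours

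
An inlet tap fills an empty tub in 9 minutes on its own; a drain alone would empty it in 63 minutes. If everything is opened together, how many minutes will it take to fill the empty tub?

Net rate = 1/9 − 1/63 = (7 − 1)/63 = 6/63 = 2/21 per minute.
Filling time = 1 ÷ (2/21) = 21/2 minutes.

21/2 minutes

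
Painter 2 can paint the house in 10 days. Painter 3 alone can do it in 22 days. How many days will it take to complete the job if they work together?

With two workers the combined time is the product over the sum: 10·22/(10+22) = 220/32 = 55/8 days.

55/8 days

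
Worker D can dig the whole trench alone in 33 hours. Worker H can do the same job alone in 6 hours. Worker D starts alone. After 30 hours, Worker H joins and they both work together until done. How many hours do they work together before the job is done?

In the first 30 hours Worker D alone does 30/33 = 10/11 of the job, leaving 1/11.
Once everyone is working, combined rate: 1/33 + 1/6 = (2 + 11)/66 = 13/66 per hour.
Remaining 1/11 at 13/66 per hour takes 6/13 hours.

6/13 hours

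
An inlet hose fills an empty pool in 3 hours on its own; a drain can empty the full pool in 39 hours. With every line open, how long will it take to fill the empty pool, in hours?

Net rate = 1/3 − 1/39 = (13 − 1)/39 = 12/39 = 4/13 per hour.
Filling time = 1 ÷ (4/13) = 13/4 hours.

13/4 hours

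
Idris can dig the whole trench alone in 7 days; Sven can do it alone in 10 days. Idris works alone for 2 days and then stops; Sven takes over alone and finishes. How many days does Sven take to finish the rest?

In 2 days Idris does 2/7 of the job, leaving 5/7.
Sven works at 1/10 per day, so finishing takes 5/7 ÷ 1/10 = 50/7 days.

50/7 days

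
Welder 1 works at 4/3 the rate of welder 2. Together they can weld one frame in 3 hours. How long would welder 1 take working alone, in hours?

Let welder 2's rate be r; then welder 1's rate is (4/3)r, so together (4/3 + 1)r = (7/3)r = 1/3.
Thus r = 1/7 per hour.
Welder 2 alone: 7 hours; welder 1 alone: 21/4 hours.

21/4 hours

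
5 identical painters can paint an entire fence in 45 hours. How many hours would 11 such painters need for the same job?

Total work is 5·45 = 225 painter-hours.
With 11 painters: 225/11 hours.

225/11 hours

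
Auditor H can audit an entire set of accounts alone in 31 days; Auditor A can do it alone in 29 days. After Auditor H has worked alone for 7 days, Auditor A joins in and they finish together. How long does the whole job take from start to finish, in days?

93/5 days

In 7 days Auditor H does 7/31 of the job, leaving 24/31.
Auditor H and Auditor A together work at 60/899 per day, so finishing takes 24/31 ÷ 60/899 = 58/5 days.
Total time = 7 + 58/5 = 93/5 days.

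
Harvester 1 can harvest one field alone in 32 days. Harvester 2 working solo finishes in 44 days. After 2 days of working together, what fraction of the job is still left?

157/176

Combined rate: 1/32 + 1/44 = (11 + 8)/352 = 19/352 per day.
In 2 days they complete 2·19/352 = 19/176 of the job.
So 157/176 remains.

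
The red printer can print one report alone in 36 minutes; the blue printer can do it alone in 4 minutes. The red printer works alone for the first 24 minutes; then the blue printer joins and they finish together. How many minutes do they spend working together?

6/5 minutes

In 24 minutes the red printer does 24/36 = 2/3 of the job, leaving 1/3.
The red printer and the blue printer together work at 5/18 per minute, so finishing takes 1/3 ÷ 5/18 = 6/5 minutes.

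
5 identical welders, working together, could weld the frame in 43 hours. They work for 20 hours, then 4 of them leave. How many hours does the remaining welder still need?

115 hours

One welder does 1/215 of the job per hour.
After 20 hours with 5 welders, 20/43 is done (23/43 left).
With 1 welder the rate is 1/215, so the rest takes 23/43 ÷ 1/215 = 115 hours.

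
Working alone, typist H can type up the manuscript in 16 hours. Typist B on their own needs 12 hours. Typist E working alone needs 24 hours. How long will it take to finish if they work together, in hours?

16/3 hours

Combined rate: 1/16 + 1/12 + 1/24 = (3 + 4 + 2)/48 = 9/48 = 3/16 per hour.
Time = 1 ÷ (3/16) = 16/3 hours.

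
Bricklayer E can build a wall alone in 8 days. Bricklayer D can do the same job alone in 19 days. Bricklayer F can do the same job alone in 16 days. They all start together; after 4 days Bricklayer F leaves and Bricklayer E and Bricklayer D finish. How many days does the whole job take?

In the first 4 days the combined rate is 73/304, so 73/76 of the job is done, leaving 3/76.
After Bricklayer F leaves the rate is 27/152 per day; the remaining 3/76 takes 2/9 days.
Total = 4 + 2/9 = 38/9 days.

38/9 days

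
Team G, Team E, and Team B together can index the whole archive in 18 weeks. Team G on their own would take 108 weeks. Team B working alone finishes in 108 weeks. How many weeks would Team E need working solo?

Combined rate is 1/18 per week.
Known contribution: 1/108 + 1/108 = (1 + 1)/108 = 2/108 = 1/54 per week.
So Team E's rate is 1/18 − 1/54 = 1/27, meaning 27 weeks alone.

27 weeks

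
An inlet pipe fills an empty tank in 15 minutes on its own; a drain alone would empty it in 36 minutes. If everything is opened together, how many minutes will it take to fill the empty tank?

Net rate = 1/15 − 1/36 = (12 − 5)/180 = 7/180 per minute.
Filling time = 1 ÷ (7/180) = 180/7 minutes.

180/7 minutes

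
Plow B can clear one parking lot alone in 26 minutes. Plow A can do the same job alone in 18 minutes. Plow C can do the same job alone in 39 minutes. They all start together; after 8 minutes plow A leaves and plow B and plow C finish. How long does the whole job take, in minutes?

In the first 8 minutes the combined rate is 14/117, so 112/117 of the job is done, leaving 5/117.
After plow A leaves the rate is 5/78 per minute; the remaining 5/117 takes 2/3 minutes.
Total = 8 + 2/3 = 26/3 minutes.

26/3 minutes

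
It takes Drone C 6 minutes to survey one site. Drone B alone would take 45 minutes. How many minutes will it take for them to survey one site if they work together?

With two workers the combined time is the product over the sum: 6·45/(6+45) = 270/51 = 90/17 minutes.

90/17 minutes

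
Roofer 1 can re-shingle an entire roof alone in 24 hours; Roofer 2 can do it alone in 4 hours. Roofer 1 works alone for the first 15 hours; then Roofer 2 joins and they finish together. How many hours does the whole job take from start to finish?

114/7 hours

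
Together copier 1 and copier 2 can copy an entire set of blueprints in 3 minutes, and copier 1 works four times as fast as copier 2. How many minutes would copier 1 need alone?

15/4 minutes

Let copier 2's rate be r; then copier 1's rate is 4r, so together (4 + 1)r = 5r = 1/3.
Thus r = 1/15 per minute.
Copier 2 alone: 15 minutes; copier 1 alone: 15/4 minutes.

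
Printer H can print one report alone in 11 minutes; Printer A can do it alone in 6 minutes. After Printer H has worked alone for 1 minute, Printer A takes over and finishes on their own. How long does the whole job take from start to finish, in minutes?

71/11 minutes

In 1 minute Printer H does 1/11 of the job, leaving 10/11.
Printer A works at 1/6 per minute, so finishing takes 10/11 ÷ 1/6 = 60/11 minutes.
Total time = 1 + 60/11 = 71/11 minutes.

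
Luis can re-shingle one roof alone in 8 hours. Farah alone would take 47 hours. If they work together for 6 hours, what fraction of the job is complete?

Combined rate: 1/8 + 1/47 = (47 + 8)/376 = 55/376 per hour.
In 6 hours they complete 6·55/376 = 165/188 of the job.

165/188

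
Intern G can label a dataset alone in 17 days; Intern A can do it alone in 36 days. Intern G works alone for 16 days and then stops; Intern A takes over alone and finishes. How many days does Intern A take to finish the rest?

36/17 days

In 16 days Intern G does 16/17 of the job, leaving 1/17.
Intern A works at 1/36 per day, so finishing takes 1/17 ÷ 1/36 = 36/17 days.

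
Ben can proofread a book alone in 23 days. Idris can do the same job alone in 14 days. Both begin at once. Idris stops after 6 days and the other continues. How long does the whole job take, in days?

92/7 days

In the first 6 days the combined rate is 37/322, so 111/161 of the job is done, leaving 50/161.
After Idris leaves the rate is 1/23 per day; the remaining 50/161 takes 50/7 days.
Total = 6 + 50/7 = 92/7 days.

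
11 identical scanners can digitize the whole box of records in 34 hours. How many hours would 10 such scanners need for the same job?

Total work is 11·34 = 374 scanner-hours.
With 10 scanners: 374/10 = 187/5 hours.

187/5 hours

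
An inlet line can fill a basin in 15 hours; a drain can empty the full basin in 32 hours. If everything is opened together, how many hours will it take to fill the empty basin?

480/17 hours

Net rate = 1/15 − 1/32 = (32 − 15)/480 = 17/480 per hour.
Filling time = 1 ÷ (17/480) = 480/17 hours.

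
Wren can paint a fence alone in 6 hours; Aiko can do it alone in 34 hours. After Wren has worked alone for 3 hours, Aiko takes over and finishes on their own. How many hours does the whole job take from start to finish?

20 hours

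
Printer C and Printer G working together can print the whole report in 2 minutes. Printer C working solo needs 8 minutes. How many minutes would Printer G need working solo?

Combined rate is 1/2 per minute.
Known contribution: 1/8 per minute.
So Printer G's rate is 1/2 − 1/8 = 3/8, meaning 8/3 minutes alone.

8/3 minutes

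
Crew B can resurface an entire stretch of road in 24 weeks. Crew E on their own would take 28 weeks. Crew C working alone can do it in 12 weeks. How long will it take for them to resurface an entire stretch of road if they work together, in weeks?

Combined rate: 1/24 + 1/28 + 1/12 = (7 + 6 + 14)/168 = 27/168 = 9/56 per week.
Time = 1 ÷ (9/56) = 56/9 weeks.

56/9 weeks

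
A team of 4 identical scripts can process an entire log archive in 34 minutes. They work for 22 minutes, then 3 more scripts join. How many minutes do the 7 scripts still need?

One script does 1/136 of the job per minute.
After 22 minutes with 4 scripts, 11/17 is done (6/17 left).
With 7 scripts the rate is 7/136, so the rest takes 6/17 ÷ 7/136 = 48/7 minutes.

48/7 minutes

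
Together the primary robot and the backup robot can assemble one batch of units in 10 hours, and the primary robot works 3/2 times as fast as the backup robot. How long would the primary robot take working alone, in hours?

50/3 hours

Let the backup robot's rate be r; then the primary robot's rate is (3/2)r, so together (3/2 + 1)r = (5/2)r = 1/10.
Thus r = 1/25 per hour.
The backup robot alone: 25 hours; the primary robot alone: 50/3 hours.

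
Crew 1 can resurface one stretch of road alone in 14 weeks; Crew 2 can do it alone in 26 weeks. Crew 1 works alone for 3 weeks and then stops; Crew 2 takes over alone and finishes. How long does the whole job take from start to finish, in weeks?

164/7 weeks

In 3 weeks Crew 1 does 3/14 of the job, leaving 11/14.
Crew 2 works at 1/26 per week, so finishing takes 11/14 ÷ 1/26 = 143/7 weeks.
Total time = 3 + 143/7 = 164/7 weeks.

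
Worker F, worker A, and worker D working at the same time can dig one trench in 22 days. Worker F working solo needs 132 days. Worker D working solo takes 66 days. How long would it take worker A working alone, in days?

Combined rate is 1/22 per day.
Known contribution: 1/132 + 1/66 = (1 + 2)/132 = 3/132 = 1/44 per day.
So worker A's rate is 1/22 − 1/44 = 1/44, meaning 44 days alone.

44 days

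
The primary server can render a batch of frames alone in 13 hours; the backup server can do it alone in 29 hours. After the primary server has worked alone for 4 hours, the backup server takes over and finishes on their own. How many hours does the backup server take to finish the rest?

In 4 hours the primary server does 4/13 of the job, leaving 9/13.
The backup server works at 1/29 per hour, so finishing takes 9/13 ÷ 1/29 = 261/13 hours.

261/13 hours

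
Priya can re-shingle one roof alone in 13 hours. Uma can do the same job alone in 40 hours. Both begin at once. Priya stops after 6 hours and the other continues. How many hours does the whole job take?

In the first 6 hours the combined rate is 53/520, so 159/260 of the job is done, leaving 101/260.
After Priya leaves the rate is 1/40 per hour; the remaining 101/260 takes 202/13 hours.
Total = 6 + 202/13 = 280/13 hours.

280/13 hours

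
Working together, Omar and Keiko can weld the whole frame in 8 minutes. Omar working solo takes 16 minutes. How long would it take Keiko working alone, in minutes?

16 minutes

Combined rate is 1/8 per minute.
Known contribution: 1/16 per minute.
So Keiko's rate is 1/8 − 1/16 = 1/16, meaning 16 minutes alone.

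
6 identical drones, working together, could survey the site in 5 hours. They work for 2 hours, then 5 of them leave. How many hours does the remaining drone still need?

18 hours

One drone does 1/30 of the job per hour.
After 2 hours with 6 drones, 2/5 is done (3/5 left).
With 1 drone the rate is 1/30, so the rest takes 3/5 ÷ 1/30 = 18 hours.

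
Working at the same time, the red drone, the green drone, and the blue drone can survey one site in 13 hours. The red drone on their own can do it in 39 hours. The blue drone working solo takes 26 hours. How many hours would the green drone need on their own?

78 hours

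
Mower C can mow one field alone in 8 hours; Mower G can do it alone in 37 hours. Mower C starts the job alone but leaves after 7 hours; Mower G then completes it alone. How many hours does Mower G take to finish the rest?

In 7 hours Mower C does 7/8 of the job, leaving 1/8.
Mower G works at 1/37 per hour, so finishing takes 1/8 ÷ 1/37 = 37/8 hours.

37/8 hours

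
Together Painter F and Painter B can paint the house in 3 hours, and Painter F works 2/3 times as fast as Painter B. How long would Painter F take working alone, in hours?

15/2 hours

Let Painter B's rate be r; then Painter F's rate is (2/3)r, so together (2/3 + 1)r = (5/3)r = 1/3.
Thus r = 1/5 per hour.
Painter B alone: 5 hours; Painter F alone: 15/2 hours.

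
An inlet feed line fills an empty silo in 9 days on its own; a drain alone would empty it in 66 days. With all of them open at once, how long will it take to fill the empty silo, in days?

198/19 days

Net rate = 1/9 − 1/66 = (22 − 3)/198 = 19/198 per day.
Filling time = 1 ÷ (19/198) = 198/19 days.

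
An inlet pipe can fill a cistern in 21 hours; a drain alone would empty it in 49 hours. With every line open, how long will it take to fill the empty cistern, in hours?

147/4 hours

Net rate = 1/21 − 1/49 = (7 − 3)/147 = 4/147 per hour.
Filling time = 1 ÷ (4/147) = 147/4 hours.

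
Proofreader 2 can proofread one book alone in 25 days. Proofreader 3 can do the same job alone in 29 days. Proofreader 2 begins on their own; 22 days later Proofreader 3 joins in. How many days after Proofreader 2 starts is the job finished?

425/18 days

In the first 22 days Proofreader 2 alone does 22/25 of the job, leaving 3/25.
Once everyone is working, combined rate: 1/25 + 1/29 = (29 + 25)/725 = 54/725 per day.
Remaining 3/25 at 54/725 per day takes 29/18 days.
Total from the start = 22 + 29/18 = 425/18 days.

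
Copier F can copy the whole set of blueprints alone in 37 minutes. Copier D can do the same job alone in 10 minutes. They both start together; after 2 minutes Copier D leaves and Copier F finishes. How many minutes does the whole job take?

In the first 2 minutes the combined rate is 47/370, so 47/185 of the job is done, leaving 138/185.
After Copier D leaves the rate is 1/37 per minute; the remaining 138/185 takes 138/5 minutes.
Total = 2 + 138/5 = 148/5 minutes.

148/5 minutes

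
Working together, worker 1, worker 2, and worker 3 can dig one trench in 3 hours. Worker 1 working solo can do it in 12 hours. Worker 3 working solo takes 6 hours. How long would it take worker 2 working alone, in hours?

Combined rate is 1/3 per hour.
Known contribution: 1/12 + 1/6 = (1 + 2)/12 = 3/12 = 1/4 per hour.
So worker 2's rate is 1/3 − 1/4 = 1/12, meaning 12 hours alone.

12 hours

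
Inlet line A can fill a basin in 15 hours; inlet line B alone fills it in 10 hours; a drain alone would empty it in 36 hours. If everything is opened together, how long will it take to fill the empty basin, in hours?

Net rate = 1/15 + 1/10 − 1/36 = (12 + 18 − 5)/180 = 25/180 = 5/36 per hour.
Filling time = 1 ÷ (5/36) = 36/5 hours.

36/5 hours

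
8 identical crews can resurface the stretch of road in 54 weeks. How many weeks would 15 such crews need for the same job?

144/5 weeks

Total work is 8·54 = 432 crew-weeks.
With 15 crews: 432/15 = 144/5 weeks.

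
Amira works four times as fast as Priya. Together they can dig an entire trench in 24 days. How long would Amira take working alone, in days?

Let Priya's rate be r; then Amira's rate is 4r, so together (4 + 1)r = 5r = 1/24.
Thus r = 1/120 per day.
Priya alone: 120 days; Amira alone: 30 days.

30 days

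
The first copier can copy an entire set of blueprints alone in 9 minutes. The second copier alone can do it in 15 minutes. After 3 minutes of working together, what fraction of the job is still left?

7/15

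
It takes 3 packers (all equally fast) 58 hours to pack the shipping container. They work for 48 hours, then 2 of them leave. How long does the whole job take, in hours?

78 hours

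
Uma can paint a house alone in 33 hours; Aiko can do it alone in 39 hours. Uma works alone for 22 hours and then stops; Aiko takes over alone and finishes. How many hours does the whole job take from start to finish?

35 hours

In 22 hours Uma does 22/33 = 2/3 of the job, leaving 1/3.
Aiko works at 1/39 per hour, so finishing takes 1/3 ÷ 1/39 = 13 hours.
Total time = 22 + 13 = 35 hours.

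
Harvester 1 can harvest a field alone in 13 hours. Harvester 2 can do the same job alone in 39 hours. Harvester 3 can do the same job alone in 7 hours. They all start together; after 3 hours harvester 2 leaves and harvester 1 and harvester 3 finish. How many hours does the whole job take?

21/5 hours

In the first 3 hours the combined rate is 67/273, so 67/91 of the job is done, leaving 24/91.
After harvester 2 leaves the rate is 20/91 per hour; the remaining 24/91 takes 6/5 hours.
Total = 3 + 6/5 = 21/5 hours.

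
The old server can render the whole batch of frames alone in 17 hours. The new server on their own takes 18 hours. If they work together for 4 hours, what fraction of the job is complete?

70/153

Combined rate: 1/17 + 1/18 = (18 + 17)/306 = 35/306 per hour.
In 4 hours they complete 4·35/306 = 70/153 of the job.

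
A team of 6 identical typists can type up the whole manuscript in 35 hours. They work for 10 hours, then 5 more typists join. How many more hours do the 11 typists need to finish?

One typist does 1/210 of the job per hour.
After 10 hours with 6 typists, 2/7 is done (5/7 left).
With 11 typists the rate is 11/210, so the rest takes 5/7 ÷ 11/210 = 150/11 hours.

150/11 hours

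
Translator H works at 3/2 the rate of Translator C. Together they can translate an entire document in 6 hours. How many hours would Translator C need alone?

15 hours

Let Translator C's rate be r; then Translator H's rate is (3/2)r, so together (3/2 + 1)r = (5/2)r = 1/6.
Thus r = 1/15 per hour.
Translator C alone: 15 hours; Translator H alone: 10 hours.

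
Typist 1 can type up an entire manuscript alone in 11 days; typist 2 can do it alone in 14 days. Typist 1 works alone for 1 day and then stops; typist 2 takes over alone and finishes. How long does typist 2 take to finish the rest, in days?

140/11 days

In 1 day typist 1 does 1/11 of the job, leaving 10/11.
Typist 2 works at 1/14 per day, so finishing takes 10/11 ÷ 1/14 = 140/11 days.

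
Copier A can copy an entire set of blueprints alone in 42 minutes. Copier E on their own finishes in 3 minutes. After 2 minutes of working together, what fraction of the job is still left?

Combined rate: 1/42 + 1/3 = (1 + 14)/42 = 15/42 = 5/14 per minute.
In 2 minutes they complete 2·5/14 = 5/7 of the job.
So 2/7 remains.

2/7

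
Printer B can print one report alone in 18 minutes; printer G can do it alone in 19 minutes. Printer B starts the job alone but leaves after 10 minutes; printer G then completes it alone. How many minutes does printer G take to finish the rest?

76/9 minutes

In 10 minutes printer B does 10/18 = 5/9 of the job, leaving 4/9.
Printer G works at 1/19 per minute, so finishing takes 4/9 ÷ 1/19 = 76/9 minutes.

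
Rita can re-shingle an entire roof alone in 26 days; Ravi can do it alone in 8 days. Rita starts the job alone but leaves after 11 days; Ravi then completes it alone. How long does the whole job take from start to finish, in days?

203/13 days

In 11 days Rita does 11/26 of the job, leaving 15/26.
Ravi works at 1/8 per day, so finishing takes 15/26 ÷ 1/8 = 60/13 days.
Total time = 11 + 60/13 = 203/13 days.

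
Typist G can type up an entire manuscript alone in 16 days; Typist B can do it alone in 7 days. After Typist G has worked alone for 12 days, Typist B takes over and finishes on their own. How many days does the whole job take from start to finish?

55/4 days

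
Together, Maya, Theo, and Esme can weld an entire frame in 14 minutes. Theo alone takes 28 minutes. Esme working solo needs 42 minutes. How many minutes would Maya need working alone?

84 minutes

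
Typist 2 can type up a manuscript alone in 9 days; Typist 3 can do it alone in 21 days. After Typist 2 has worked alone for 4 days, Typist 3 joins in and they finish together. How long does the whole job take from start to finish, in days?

15/2 days

In 4 days Typist 2 does 4/9 of the job, leaving 5/9.
Typist 2 and Typist 3 together work at 10/63 per day, so finishing takes 5/9 ÷ 10/63 = 7/2 days.
Total time = 4 + 7/2 = 15/2 days.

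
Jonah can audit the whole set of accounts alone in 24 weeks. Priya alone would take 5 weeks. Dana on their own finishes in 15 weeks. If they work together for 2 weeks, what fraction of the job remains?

Combined rate: 1/24 + 1/5 + 1/15 = (5 + 24 + 8)/120 = 37/120 per week.
In 2 weeks they complete 2·37/120 = 37/60 of the job.
So 23/60 remains.

23/60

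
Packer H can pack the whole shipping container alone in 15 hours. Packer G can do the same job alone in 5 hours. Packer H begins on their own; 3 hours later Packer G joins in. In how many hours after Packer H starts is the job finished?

6 hours

In the first 3 hours Packer H alone does 3/15 = 1/5 of the job, leaving 4/5.
Once everyone is working, combined rate: 1/15 + 1/5 = (1 + 3)/15 = 4/15 per hour.
Remaining 4/5 at 4/15 per hour takes 3 hours.
Total from the start = 3 + 3 = 6 hours.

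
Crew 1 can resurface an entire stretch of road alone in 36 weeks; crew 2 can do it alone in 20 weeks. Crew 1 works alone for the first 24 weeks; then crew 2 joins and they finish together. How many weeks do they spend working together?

In 24 weeks crew 1 does 24/36 = 2/3 of the job, leaving 1/3.
Crew 1 and crew 2 together work at 7/90 per week, so finishing takes 1/3 ÷ 7/90 = 30/7 weeks.

30/7 weeks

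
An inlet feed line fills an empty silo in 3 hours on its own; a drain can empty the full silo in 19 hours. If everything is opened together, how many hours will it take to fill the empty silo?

Net rate = 1/3 − 1/19 = (19 − 3)/57 = 16/57 per hour.
Filling time = 1 ÷ (16/57) = 57/16 hours.

57/16 hours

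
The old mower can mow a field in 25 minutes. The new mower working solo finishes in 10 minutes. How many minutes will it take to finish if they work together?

50/7 minutes

Combined rate: 1/25 + 1/10 = (2 + 5)/50 = 7/50 per minute.
Time = 1 ÷ (7/50) = 50/7 minutes.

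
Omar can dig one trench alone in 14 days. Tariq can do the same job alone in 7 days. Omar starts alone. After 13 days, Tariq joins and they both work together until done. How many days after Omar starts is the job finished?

In the first 13 days Omar alone does 13/14 of the job, leaving 1/14.
Once everyone is working, combined rate: 1/14 + 1/7 = (1 + 2)/14 = 3/14 per day.
Remaining 1/14 at 3/14 per day takes 1/3 days.
Total from the start = 13 + 1/3 = 40/3 days.

40/3 days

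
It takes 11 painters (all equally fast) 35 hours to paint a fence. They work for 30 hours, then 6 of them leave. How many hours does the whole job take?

One painter does 1/385 of the job per hour.
After 30 hours with 11 painters, 6/7 is done (1/7 left).
With 5 painters the rate is 5/385 = 1/77, so the rest takes 1/7 ÷ 1/77 = 11 hours.
Total = 30 + 11 = 41 hours.

41 hours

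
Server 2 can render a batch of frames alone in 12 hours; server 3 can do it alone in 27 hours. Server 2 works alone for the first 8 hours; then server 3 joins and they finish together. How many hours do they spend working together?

In 8 hours server 2 does 8/12 = 2/3 of the job, leaving 1/3.
Server 2 and server 3 together work at 13/108 per hour, so finishing takes 1/3 ÷ 13/108 = 36/13 hours.

36/13 hours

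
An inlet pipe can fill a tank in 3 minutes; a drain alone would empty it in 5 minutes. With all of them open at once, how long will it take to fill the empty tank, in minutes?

15/2 minutes

Net rate = 1/3 − 1/5 = (5 − 3)/15 = 2/15 per minute.
Filling time = 1 ÷ (2/15) = 15/2 minutes.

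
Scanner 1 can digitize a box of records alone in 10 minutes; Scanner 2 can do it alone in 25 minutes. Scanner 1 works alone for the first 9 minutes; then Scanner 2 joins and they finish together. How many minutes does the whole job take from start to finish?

68/7 minutes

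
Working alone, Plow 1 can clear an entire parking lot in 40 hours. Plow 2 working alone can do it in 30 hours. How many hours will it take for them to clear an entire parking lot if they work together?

120/7 hours

Combined rate: 1/40 + 1/30 = (3 + 4)/120 = 7/120 per hour.
Time = 1 ÷ (7/120) = 120/7 hours.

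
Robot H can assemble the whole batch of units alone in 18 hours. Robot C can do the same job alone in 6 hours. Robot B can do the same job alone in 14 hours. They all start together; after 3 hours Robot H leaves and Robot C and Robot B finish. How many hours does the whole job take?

7/2 hours

In the first 3 hours the combined rate is 37/126, so 37/42 of the job is done, leaving 5/42.
After Robot H leaves the rate is 5/21 per hour; the remaining 5/42 takes 1/2 hours.
Total = 3 + 1/2 = 7/2 hours.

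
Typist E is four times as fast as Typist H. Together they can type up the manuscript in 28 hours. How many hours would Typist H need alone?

Let Typist H's rate be r; then Typist E's rate is 4r, so together (4 + 1)r = 5r = 1/28.
Thus r = 1/140 per hour.
Typist H alone: 140 hours; Typist E alone: 35 hours.

140 hours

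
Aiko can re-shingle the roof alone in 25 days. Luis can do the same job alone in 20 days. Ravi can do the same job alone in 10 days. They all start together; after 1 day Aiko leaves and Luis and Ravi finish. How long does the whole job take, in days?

32/5 days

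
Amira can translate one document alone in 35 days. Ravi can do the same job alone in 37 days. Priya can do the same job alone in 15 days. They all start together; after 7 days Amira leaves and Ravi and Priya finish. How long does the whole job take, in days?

111/13 days

In the first 7 days the combined rate is 95/777, so 95/111 of the job is done, leaving 16/111.
After Amira leaves the rate is 52/555 per day; the remaining 16/111 takes 20/13 days.
Total = 7 + 20/13 = 111/13 days.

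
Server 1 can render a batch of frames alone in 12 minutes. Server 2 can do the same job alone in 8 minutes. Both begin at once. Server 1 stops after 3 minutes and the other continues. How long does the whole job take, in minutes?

6 minutes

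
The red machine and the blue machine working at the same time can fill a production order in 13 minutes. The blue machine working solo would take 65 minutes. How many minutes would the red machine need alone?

Combined rate is 1/13 per minute.
Known contribution: 1/65 per minute.
So the red machine's rate is 1/13 − 1/65 = 4/65, meaning 65/4 minutes alone.

65/4 minutes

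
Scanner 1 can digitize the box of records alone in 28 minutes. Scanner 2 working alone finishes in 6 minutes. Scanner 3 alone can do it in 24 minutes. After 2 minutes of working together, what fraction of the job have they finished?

41/84

Combined rate: 1/28 + 1/6 + 1/24 = (6 + 28 + 7)/168 = 41/168 per minute.
In 2 minutes they complete 2·41/168 = 41/84 of the job.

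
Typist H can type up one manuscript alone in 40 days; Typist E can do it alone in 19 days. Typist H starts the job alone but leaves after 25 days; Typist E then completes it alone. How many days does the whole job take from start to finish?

In 25 days Typist H does 25/40 = 5/8 of the job, leaving 3/8.
Typist E works at 1/19 per day, so finishing takes 3/8 ÷ 1/19 = 57/8 days.
Total time = 25 + 57/8 = 257/8 days.

257/8 days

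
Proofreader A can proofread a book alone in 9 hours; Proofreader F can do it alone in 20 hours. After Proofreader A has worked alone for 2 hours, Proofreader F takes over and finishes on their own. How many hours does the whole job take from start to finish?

158/9 hours

In 2 hours Proofreader A does 2/9 of the job, leaving 7/9.
Proofreader F works at 1/20 per hour, so finishing takes 7/9 ÷ 1/20 = 140/9 hours.
Total time = 2 + 140/9 = 158/9 hours.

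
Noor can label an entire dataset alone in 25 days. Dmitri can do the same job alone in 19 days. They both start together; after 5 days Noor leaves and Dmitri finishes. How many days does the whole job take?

In the first 5 days the combined rate is 44/475, so 44/95 of the job is done, leaving 51/95.
After Noor leaves the rate is 1/19 per day; the remaining 51/95 takes 51/5 days.
Total = 5 + 51/5 = 76/5 days.

76/5 days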